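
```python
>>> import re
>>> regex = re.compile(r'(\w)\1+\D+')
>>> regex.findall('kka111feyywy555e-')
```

A backreference is literal: `\1` must see the identical characters the first group matched.
Scanning left to right: at [0:3] match 'kka', group 1 = 'k'; at [3:12] match '111feyywy', group 1 = '1'; at [12:17] match '555e-', group 1 = '5'.
One capturing group, so `findall` returns just the captured substring from each match — 3 in all.

['k', '1', '5']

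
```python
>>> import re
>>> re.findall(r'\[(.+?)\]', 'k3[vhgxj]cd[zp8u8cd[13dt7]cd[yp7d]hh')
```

['vhgxj', 'zp8u8cd[13dt7', 'yp7d']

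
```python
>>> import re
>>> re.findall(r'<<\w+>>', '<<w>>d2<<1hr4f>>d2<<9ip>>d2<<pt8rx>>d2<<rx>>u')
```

['<<w>>', '<<1hr4f>>', '<<9ip>>', '<<pt8rx>>', '<<rx>>']

Walking the string: at [0:5] → '<<w>>'; at [7:16] → '<<1hr4f>>'; at [18:25] → '<<9ip>>'; at [27:36] → '<<pt8rx>>'; at [38:44] → '<<rx>>'.
`findall` yields the raw match text (5 of them) because the pattern has no groups.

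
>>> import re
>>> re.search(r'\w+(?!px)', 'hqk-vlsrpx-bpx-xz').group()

'hqk'

Because the assertion is negative and zero-width, positions next to the forbidden text are skipped.
`search` walks the string left to right and returns the first match it finds.
The match spans [0:3] → 'hqk'.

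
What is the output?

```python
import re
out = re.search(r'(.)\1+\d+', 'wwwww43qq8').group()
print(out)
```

wwwww43

`\1` is not a pattern — it's the concrete string captured by group 1, re-applied verbatim.
The match spans [0:7] → 'wwwww43'.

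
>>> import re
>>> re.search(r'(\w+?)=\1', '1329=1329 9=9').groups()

('1329',)

A backreference is literal: `\1` must see the identical characters the first group matched.
`search` walks the string left to right and returns the first match it finds.
The match spans [0:9] → '1329=1329'.
Captured: group 1 = '1329'.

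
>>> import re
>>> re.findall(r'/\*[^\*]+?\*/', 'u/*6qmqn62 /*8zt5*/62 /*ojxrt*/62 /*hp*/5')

Matches: at [11:19] → '/*8zt5*/'; at [22:31] → '/*ojxrt*/'; at [34:40] → '/*hp*/'.
With no groups in the pattern, `findall` gives back each whole match — 3 here.

['/*8zt5*/', '/*ojxrt*/', '/*hp*/']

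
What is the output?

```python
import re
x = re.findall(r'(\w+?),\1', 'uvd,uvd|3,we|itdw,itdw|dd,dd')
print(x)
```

['uvd', 'itdw', 'dd']

A backreference is literal: `\1` must see the identical characters the first group matched.
Walking the string: at [0:7] match 'uvd,uvd', group 1 = 'uvd'; at [13:22] match 'itdw,itdw', group 1 = 'itdw'; at [23:28] match 'dd,dd', group 1 = 'dd'.
One capturing group, so `findall` returns just the captured substring from each match — 3 in all.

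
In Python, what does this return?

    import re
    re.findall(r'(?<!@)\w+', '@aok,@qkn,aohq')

['ok', 'kn', 'aohq']

The negative lookahead/lookbehind blocks any match where the forbidden context is present.
Walking the string: at [2:4] → 'ok'; at [7:9] → 'kn'; at [10:14] → 'aohq'.
Since nothing is captured, `findall` lists the 3 matched substrings directly.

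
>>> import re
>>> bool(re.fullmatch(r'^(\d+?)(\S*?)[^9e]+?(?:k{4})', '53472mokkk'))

This matches anchored at the start of the string; then one or more of a digit (lazy) (captured); then zero or more of a non-whitespace character (lazy) (captured); then one or more of any character except [9e] (lazy); then exactly 4 of a literal 'k' (non-capturing group).
`re.fullmatch` is like wrapping the pattern in `^…$` (in single-line mode).
Here the string isn't matched end-to-end, so the call returns None, and `bool(None)` is False.

False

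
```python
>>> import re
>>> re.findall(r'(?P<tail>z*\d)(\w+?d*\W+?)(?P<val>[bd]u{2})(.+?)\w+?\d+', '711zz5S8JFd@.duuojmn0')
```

[('7', '11zz5S8JFd@.', 'duu', 'o')]

A non-greedy quantifier consumes as few characters as it can — just enough that the remainder of the pattern still matches from where it stops; whatever follows it matches normally.
4 groups means the one result is a tuple of 4 captured strings — 1 here.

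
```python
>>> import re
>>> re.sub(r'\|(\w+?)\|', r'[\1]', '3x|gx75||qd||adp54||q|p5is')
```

Matches: at [2:8] → '|gx75|'; at [8:12] → '|qd|'; at [12:19] → '|adp54|'; at [19:22] → '|q|'.
`\1` in the replacement pulls in group 1's text for each match.

'3x[gx75][qd][adp54][q]p5is'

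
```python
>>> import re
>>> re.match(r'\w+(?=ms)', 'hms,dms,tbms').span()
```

`re.match` only tries the pattern at the start of the string.
The match spans [0:1] → 'h'.

(0, 1)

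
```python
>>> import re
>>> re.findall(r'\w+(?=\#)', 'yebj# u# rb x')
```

['yebj', 'u']

Lookahead/lookbehind check context without consuming it, so the matched span excludes the asserted characters.
Since nothing is captured, `findall` lists the 2 matched substrings directly.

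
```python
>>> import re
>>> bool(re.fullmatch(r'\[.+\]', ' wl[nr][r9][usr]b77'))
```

`re.fullmatch` is like wrapping the pattern in `^…$` (in single-line mode).
Here there's no way to consume every character, so the call returns None, and `bool(None)` is False.

False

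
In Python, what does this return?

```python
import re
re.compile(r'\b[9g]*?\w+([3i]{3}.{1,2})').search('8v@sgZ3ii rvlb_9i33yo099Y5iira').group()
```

'sgZ3ii r'

The pattern matches a word boundary (`\b`, zero-width); then zero or more of one of [9g] (lazy); then one or more of a word character; then exactly 3 of one of [3i], then 1 to 2 of any character (captured).
`re.search` scans for the first position where the pattern succeeds.
The match spans [3:11] → 'sgZ3ii r'.
Captured: group 1 = '3ii r'.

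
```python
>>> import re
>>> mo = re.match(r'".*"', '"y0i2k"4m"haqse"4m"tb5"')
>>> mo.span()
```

`match` is anchored at position 0; if the pattern doesn't fit there, it returns None.
The match spans [0:23] → '"y0i2k"4m"haqse"4m"tb5"'.

(0, 23)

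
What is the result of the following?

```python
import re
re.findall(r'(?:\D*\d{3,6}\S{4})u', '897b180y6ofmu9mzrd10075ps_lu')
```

Since nothing is captured, `findall` lists the 1 matched substring directly.

['mzrd10075ps_lu']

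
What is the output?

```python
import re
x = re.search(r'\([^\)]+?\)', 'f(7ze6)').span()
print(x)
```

(1, 7)

`search` walks the string left to right and returns the first match it finds.
The match spans [1:7] → '(7ze6)'.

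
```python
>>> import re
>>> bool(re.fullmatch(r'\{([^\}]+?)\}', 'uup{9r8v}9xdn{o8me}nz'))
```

False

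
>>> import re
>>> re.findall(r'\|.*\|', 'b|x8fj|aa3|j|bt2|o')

Scanning left to right: at [1:17] → '|x8fj|aa3|j|bt2|'.
With no groups in the pattern, `findall` gives back each whole match — 1 here.

['|x8fj|aa3|j|bt2|']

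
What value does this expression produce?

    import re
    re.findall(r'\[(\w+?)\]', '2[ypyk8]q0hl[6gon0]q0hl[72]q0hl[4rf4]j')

Scanning left to right: at [1:8] match '[ypyk8]', group 1 = 'ypyk8'; at [12:19] match '[6gon0]', group 1 = '6gon0'; at [23:27] match '[72]', group 1 = '72'; at [31:37] match '[4rf4]', group 1 = '4rf4'.
Because there's exactly one group, `findall` drops the full match and keeps group 1 from each hit.

['ypyk8', '6gon0', '72', '4rf4']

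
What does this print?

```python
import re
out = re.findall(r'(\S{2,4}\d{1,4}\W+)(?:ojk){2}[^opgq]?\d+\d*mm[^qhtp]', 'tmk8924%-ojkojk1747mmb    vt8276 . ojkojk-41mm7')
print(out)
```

The pattern matches 2 to 4 of a non-whitespace character, then 1 to 4 of a digit, then one or more of a non-word character (captured); then the literal 'ojk' repeated 2 times, then optionally any character except [opgq]; then one or more of a digit; then zero or more of a digit, then the literal 'mm', then any character except [qhtp].
Matches: at [0:22] match 'tmk8924%-ojkojk1747mmb', group 1 = 'tmk8924%-'; at [26:47] match 'vt8276 . ojkojk-41mm7', group 1 = 'vt8276 . '.
With a single group, `findall` returns only what that group captured — 2 items.

['tmk8924%-', 'vt8276 . ']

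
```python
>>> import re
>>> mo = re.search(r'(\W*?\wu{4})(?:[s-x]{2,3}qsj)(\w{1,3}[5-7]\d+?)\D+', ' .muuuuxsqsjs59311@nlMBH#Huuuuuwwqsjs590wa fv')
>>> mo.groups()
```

(' .muuuu', 's59311')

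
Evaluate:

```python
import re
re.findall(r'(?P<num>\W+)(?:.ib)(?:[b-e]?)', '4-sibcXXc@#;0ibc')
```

One capturing group, so `findall` returns just the captured substring from each match — 2 in all.

['-', '@#;']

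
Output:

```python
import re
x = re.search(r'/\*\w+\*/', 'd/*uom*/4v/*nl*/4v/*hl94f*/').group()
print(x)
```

/*uom*/

`search` walks the string left to right and returns the first match it finds.
The match spans [1:8] → '/*uom*/'.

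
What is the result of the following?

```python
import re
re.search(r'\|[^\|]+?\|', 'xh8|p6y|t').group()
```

The match spans [3:8] → '|p6y|'.

'|p6y|'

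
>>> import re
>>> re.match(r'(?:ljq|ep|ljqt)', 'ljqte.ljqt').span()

(0, 3)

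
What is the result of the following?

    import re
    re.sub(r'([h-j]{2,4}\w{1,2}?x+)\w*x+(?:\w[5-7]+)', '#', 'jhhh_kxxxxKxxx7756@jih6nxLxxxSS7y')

'#@jih6nxLxxxSS7y'

This matches 2 to 4 of a character in [h-j], then 1 to 2 of a word character (lazy), then one or more of a literal 'x' (captured); then zero or more of a word character, then one or more of a literal 'x'; then a word character, then one or more of a character in [5-7] (non-capturing group).
Matches: at [0:18] → 'jhhh_kxxxxKxxx7756'.
`sub` substitutes '#' at each match site.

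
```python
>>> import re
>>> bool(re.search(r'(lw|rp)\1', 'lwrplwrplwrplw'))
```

False

After group 1 captures some text, `\1` only succeeds where that same text appears again.
`re.search` tries every starting position until one works.
Here nothing in the string fits, so the call returns None, and `bool(None)` is False.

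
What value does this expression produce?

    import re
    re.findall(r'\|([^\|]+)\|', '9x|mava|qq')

['mava']

Matches: at [2:8] match '|mava|', group 1 = 'mava'.
Because there's exactly one group, `findall` drops the full match and keeps group 1 from the one hit.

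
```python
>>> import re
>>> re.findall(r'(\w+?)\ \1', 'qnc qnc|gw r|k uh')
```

After group 1 captures some text, `\1` only succeeds where that same text appears again.
Walking the string: at [0:7] match 'qnc qnc', group 1 = 'qnc'.
Because there's exactly one group, `findall` drops the full match and keeps group 1 from the one hit.

['qnc']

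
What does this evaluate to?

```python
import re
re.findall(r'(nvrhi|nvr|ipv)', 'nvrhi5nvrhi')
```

['nvrhi', 'nvrhi']

`|` is ordered: at each position the engine commits to the first alternative that works.
Walking the string: at [0:5] match 'nvrhi', group 1 = 'nvrhi'; at [6:11] match 'nvrhi', group 1 = 'nvrhi'.
With a single group, `findall` returns only what that group captured — 2 items.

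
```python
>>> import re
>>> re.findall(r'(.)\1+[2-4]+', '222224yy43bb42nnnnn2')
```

['2', 'y', 'b', 'n']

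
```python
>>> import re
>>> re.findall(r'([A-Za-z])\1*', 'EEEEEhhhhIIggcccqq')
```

The backreference `\1` re-matches whatever the first group consumed, character for character.
Matches: at [0:5] match 'EEEEE', group 1 = 'E'; at [5:9] match 'hhhh', group 1 = 'h'; at [9:11] match 'II', group 1 = 'I'; at [11:13] match 'gg', group 1 = 'g'; at [13:16] match 'ccc', group 1 = 'c'; ….
`findall` collects group 1 from each match (6 total).

['E', 'h', 'I', 'g', 'c', 'q']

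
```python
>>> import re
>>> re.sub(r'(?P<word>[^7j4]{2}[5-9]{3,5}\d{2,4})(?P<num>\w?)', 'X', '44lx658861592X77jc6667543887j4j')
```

Pattern: exactly 2 of any character except [7j4], then 3 to 5 of a character in [5-9], then 2 to 4 of a digit (captured as 'word'); then optionally a word character (captured as 'num').
Matches: at [2:14] → 'lx658861592X'; at [17:28] → 'c6667543887'.
Every occurrence is swapped for 'X'.

'44X77jXj4j'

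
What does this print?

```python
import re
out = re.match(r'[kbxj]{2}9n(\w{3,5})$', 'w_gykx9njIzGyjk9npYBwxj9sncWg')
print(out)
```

The pattern matches exactly 2 of one of [kbxj], then the literal '9n'; then 3 to 5 of a word character (captured); then anchored at the end.
`re.match` won't scan ahead — the pattern has to work from the very first character.
Here the pattern fails at index 0, so the call returns None.

None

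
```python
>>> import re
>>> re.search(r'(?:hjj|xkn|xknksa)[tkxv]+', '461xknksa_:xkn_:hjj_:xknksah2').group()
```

'xknk'

The match spans [3:7] → 'xknk'.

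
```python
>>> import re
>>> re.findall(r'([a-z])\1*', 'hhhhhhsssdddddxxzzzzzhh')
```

['h', 's', 'd', 'x', 'z', 'h']

A backreference is literal: `\1` must see the identical characters the first group matched.
Matches: at [0:6] match 'hhhhhh', group 1 = 'h'; at [6:9] match 'sss', group 1 = 's'; at [9:14] match 'ddddd', group 1 = 'd'; at [14:16] match 'xx', group 1 = 'x'; at [16:21] match 'zzzzz', group 1 = 'z'; ….
With a single group, `findall` returns only what that group captured — 6 items.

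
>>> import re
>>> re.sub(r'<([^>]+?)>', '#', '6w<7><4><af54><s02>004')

'6w####004'

Matches: at [2:5] → '<7>'; at [5:8] → '<4>'; at [8:14] → '<af54>'; at [14:19] → '<s02>'.
Each match is replaced by '#'.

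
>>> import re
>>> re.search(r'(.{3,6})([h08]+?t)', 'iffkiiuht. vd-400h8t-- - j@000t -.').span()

(1, 9)

Pattern: 3 to 6 of any character (captured); then one or more of one of [h08] (lazy), then a literal 't' (captured).
The match spans [1:9] → 'ffkiiuht'.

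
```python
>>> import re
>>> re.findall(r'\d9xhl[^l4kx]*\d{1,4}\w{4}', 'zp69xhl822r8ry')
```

['69xhl822r8ry']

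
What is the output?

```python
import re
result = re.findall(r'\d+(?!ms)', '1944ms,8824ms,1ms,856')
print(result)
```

['194', '882', '856']

Because the assertion is negative and zero-width, positions next to the forbidden text are skipped.
Matches: at [0:3] → '194'; at [7:10] → '882'; at [18:21] → '856'.
With no groups in the pattern, `findall` gives back each whole match — 3 here.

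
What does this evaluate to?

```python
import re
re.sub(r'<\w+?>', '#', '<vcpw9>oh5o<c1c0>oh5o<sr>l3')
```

'#oh5o#oh5o#l3'

Matches: at [0:7] → '<vcpw9>'; at [11:17] → '<c1c0>'; at [21:25] → '<sr>'.
Each match is replaced by '#'.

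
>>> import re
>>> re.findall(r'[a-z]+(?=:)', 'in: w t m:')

['in', 'm']

The `(?=…)`/`(?<=…)` assertion just peeks at neighbouring text; it doesn't advance the match position.
Scanning left to right: at [0:2] → 'in'; at [8:9] → 'm'.
Since nothing is captured, `findall` lists the 2 matched substrings directly.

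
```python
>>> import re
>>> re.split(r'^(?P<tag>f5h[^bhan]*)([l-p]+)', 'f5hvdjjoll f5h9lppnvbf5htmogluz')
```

This matches anchored at the start of the string; then the literal 'f5h', then zero or more of any character except [bhan] (captured as 'tag'); then one or more of a character in [l-p] (captured).
Matches to split on: at [0:10] → 'f5hvdjjoll'.
With a capturing group present, the delimiter's captured portion is kept in the result list.

['', 'f5hvdjjol', 'l', ' f5h9lppnvbf5htmogluz']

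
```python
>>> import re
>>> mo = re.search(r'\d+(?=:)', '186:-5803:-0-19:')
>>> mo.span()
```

The `(?=…)`/`(?<=…)` assertion just peeks at neighbouring text; it doesn't advance the match position.
The match spans [0:3] → '186'.

(0, 3)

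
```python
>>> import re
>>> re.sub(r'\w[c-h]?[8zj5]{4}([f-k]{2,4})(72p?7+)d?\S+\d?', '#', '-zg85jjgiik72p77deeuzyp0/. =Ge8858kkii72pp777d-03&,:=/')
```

The pattern matches a word character, then optionally a character in [c-h], then exactly 4 of one of [8zj5]; then 2 to 4 of a character in [f-k] (captured); then the literal '72', then optionally the literal 'p', then one or more of a literal '7' (captured); then optionally a literal 'd', then one or more of a non-whitespace character, then optionally a digit.
`sub` substitutes '#' at each match site.

'-# =Ge8858kkii72pp777d-03&,:=/'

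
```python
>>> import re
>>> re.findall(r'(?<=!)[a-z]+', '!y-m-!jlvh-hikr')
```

['y', 'jlvh']

Lookahead/lookbehind check context without consuming it, so the matched span excludes the asserted characters.
No capturing groups, so `findall` returns the 2 full match strings.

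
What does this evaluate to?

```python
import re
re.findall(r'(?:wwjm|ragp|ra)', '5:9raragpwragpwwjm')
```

['ra', 'ragp', 'ragp', 'wwjm']

The regex engine tests alternatives in the order written; an earlier branch that matches wins even if a later one would match more.
Walking the string: at [3:5] → 'ra'; at [5:9] → 'ragp'; at [10:14] → 'ragp'; at [14:18] → 'wwjm'.
With no groups in the pattern, `findall` gives back each whole match — 4 here.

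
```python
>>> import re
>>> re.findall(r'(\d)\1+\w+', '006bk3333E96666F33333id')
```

['0']

`\1` has to match the exact text group 1 already captured.
One capturing group, so `findall` returns just the captured substring from the one match — 1 in all.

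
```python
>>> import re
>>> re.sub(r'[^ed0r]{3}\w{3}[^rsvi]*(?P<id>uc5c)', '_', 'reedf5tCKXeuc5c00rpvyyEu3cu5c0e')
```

'reed_00rpvyyEu3cu5c0e'

The pattern matches exactly 3 of any character except [ed0r], then exactly 3 of a word character; then zero or more of any character except [rsvi]; then the literal 'u', then the literal 'c5c' (captured as 'id').
Matches: at [4:15] → 'f5tCKXeuc5c'.
Each match is replaced by '_'.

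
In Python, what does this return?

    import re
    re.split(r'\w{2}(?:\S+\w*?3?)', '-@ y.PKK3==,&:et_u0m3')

['-@ y.', '']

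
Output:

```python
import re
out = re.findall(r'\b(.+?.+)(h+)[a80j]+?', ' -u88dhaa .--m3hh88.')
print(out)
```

[('u88dhaa .--m3h', 'h')]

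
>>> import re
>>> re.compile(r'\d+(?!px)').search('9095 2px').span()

Because the assertion is negative and zero-width, positions next to the forbidden text are skipped.
`re.search` scans for the first position where the pattern succeeds.
The match spans [0:4] → '9095'.

(0, 4)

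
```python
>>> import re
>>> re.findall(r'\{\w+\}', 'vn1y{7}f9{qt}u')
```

['{7}', '{qt}']

Scanning left to right: at [4:7] → '{7}'; at [9:13] → '{qt}'.
With no groups in the pattern, `findall` gives back each whole match — 2 here.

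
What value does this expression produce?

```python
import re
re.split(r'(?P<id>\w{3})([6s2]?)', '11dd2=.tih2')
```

['', '11d', '', 'd2=.', 'tih', '2', '']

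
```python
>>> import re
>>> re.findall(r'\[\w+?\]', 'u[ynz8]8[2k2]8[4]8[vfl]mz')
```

['[ynz8]', '[2k2]', '[4]', '[vfl]']

Scanning left to right: at [1:7] → '[ynz8]'; at [8:13] → '[2k2]'; at [14:17] → '[4]'; at [18:23] → '[vfl]'.
Since nothing is captured, `findall` lists the 4 matched substrings directly.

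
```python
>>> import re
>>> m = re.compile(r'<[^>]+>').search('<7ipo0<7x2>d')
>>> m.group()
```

'<7ipo0<7x2>'

`re.search` scans for the first position where the pattern succeeds.
The match spans [0:11] → '<7ipo0<7x2>'.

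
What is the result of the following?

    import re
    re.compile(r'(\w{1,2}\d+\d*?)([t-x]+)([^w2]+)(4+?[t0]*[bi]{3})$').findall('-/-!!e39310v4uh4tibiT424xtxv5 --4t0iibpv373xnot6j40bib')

[('iT424', 'xtxv', '5 --4t0iibpv373xnot6j', '40bib')]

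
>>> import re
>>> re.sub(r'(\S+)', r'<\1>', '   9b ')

This matches one or more of a non-whitespace character (captured).
Each match is replaced using the text its own group 1 captured.

'   <9b> '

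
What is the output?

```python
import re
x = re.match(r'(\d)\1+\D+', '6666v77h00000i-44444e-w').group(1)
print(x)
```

6

After group 1 captures some text, `\1` only succeeds where that same text appears again.
`re.match` only tries the pattern at the start of the string.
The match spans [0:5] → '6666v'.
Captured: group 1 = '6'.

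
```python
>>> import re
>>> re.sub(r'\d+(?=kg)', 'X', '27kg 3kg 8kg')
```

'Xkg Xkg Xkg'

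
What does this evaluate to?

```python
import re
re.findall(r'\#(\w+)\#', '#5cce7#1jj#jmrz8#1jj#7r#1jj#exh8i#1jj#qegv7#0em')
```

One capturing group, so `findall` returns just the captured substring from each match — 5 in all.

['5cce7', 'jmrz8', '7r', 'exh8i', 'qegv7']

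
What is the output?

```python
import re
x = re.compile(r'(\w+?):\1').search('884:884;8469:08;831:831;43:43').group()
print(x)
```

After group 1 captures some text, `\1` only succeeds where that same text appears again.
`re.search` tries every starting position until one works.
The match spans [0:7] → '884:884'.
Captured: group 1 = '884'.

884:884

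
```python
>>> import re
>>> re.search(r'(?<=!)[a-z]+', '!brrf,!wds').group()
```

'brrf'

The `(?=…)`/`(?<=…)` assertion just peeks at neighbouring text; it doesn't advance the match position.
The match spans [1:5] → 'brrf'.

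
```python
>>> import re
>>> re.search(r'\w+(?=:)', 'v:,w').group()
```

'v'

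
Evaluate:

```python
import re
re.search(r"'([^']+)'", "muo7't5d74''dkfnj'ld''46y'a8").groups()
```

('t5d74',)

The match spans [4:11] → "'t5d74'".
Captured: group 1 = 't5d74'.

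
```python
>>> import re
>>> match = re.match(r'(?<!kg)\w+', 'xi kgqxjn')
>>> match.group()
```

'xi'

The negative lookaround is zero-width — it rules out positions where the adjacent text would match, without consuming anything.
`re.match` won't scan ahead — the pattern has to work from the very first character.
The match spans [0:2] → 'xi'.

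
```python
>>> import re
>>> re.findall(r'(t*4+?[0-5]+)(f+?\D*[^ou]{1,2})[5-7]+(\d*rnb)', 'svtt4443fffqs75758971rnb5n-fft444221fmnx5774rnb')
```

Pattern: zero or more of a literal 't', then one or more of the literal '4' (lazy), then one or more of a character in [0-5] (captured); then one or more of the literal 'f' (lazy), then zero or more of a non-digit, then 1 to 2 of any character except [ou] (captured); then one or more of a character in [5-7]; then zero or more of a digit, then the literal 'rnb' (captured).
Multiple groups make `findall` return tuples — one 3-tuple for each match.

[('tt4443', 'fffqs75', '8971rnb'), ('t444221', 'fmnx57', '4rnb')]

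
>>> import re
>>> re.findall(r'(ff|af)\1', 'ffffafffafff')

`\1` has to match the exact text group 1 already captured.
Scanning left to right: at [0:4] match 'ffff', group 1 = 'ff'.
With a single group, `findall` returns only what that group captured — 1 item.

['ff']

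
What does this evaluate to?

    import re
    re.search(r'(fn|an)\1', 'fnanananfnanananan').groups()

('an',)

A backreference is literal: `\1` must see the identical characters the first group matched.
`search` walks the string left to right and returns the first match it finds.
The match spans [2:6] → 'anan'.
Captured: group 1 = 'an'.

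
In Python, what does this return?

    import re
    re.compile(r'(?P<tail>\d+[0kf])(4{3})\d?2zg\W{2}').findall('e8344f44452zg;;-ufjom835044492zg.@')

[('8344f', '444'), ('8350', '444')]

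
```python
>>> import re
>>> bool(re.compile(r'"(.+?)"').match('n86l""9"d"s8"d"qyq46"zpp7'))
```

False

`re.match` only tries the pattern at the start of the string.
Here the pattern fails at index 0, so the call returns None, and `bool(None)` is False.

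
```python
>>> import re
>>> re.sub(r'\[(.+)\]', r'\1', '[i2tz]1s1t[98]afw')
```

Matches: at [0:14] → '[i2tz]1s1t[98]'.
Each match is replaced using the text its own group 1 captured.

'i2tz]1s1t[98afw'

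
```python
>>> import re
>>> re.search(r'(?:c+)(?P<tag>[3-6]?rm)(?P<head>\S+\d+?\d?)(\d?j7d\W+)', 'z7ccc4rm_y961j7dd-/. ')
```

None

Pattern: one or more of a literal 'c' (non-capturing group); then optionally a character in [3-6], then the literal 'rm' (captured as 'tag'); then one or more of a non-whitespace character, then one or more of a digit (lazy), then optionally a digit (captured as 'head'); then optionally a digit, then the literal 'j7d', then one or more of a non-word character (captured).
Unlike `match`, `search` isn't anchored — it looks for the pattern anywhere in the string.
Here no position works, so the call returns None.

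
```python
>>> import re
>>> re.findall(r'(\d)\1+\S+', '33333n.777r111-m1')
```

['3']

After group 1 captures some text, `\1` only succeeds where that same text appears again.
`findall` collects group 1 from the one match (1 total).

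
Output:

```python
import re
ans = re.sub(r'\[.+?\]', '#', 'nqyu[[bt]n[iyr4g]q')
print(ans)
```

Because the quantifier is non-greedy, it stops expanding at the earliest point where the rest of the pattern can succeed.
Matches: at [4:9] → '[[bt]'; at [10:17] → '[iyr4g]'.
Each match is replaced by '#'.

nqyu#n#q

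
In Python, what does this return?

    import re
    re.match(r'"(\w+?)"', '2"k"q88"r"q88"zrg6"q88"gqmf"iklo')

None

`match` is anchored at position 0; if the pattern doesn't fit there, it returns None.
Here the string doesn't start with a match, so the call returns None.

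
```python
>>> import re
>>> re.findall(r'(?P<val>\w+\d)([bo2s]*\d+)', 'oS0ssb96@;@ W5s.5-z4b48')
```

This matches one or more of a word character, then a digit (captured as 'val'); then zero or more of one of [bo2s], then one or more of a digit (captured).
Scanning left to right: at [0:8] match 'oS0ssb96', groups = ('oS0ssb9', '6'); at [18:23] match 'z4b48', groups = ('z4b4', '8').
Multiple groups make `findall` return tuples — one 2-tuple for each match.

[('oS0ssb9', '6'), ('z4b4', '8')]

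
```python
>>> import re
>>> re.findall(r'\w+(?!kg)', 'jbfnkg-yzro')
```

['jbfnkg', 'yzro']

A negative assertion filters positions out without eating any characters.
Walking the string: at [0:6] → 'jbfnkg'; at [7:11] → 'yzro'.
`findall` yields the raw match text (2 of them) because the pattern has no groups.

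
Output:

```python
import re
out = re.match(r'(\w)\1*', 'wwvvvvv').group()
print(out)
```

`re.match` only tries the pattern at the start of the string.
The match spans [0:2] → 'ww'.

ww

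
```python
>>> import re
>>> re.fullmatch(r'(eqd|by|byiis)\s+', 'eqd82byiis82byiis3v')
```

None

`fullmatch` succeeds only if the pattern covers the string from start to end.
Here there's no way to consume every character, so the call returns None.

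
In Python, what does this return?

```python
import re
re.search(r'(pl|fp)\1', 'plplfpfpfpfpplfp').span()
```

`\1` has to match the exact text group 1 already captured.
Unlike `match`, `search` isn't anchored — it looks for the pattern anywhere in the string.
The match spans [0:4] → 'plpl'.
Captured: group 1 = 'pl'.

(0, 4)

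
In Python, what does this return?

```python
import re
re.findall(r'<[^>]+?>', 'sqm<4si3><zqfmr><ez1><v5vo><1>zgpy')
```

['<4si3>', '<zqfmr>', '<ez1>', '<v5vo>', '<1>']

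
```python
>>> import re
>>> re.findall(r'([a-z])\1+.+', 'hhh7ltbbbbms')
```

`\1` is not a pattern — it's the concrete string captured by group 1, re-applied verbatim.
One capturing group, so `findall` returns just the captured substring from the one match — 1 in all.

['h']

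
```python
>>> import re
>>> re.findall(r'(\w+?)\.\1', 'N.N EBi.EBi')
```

A backreference is literal: `\1` must see the identical characters the first group matched.
`findall` collects group 1 from each match (2 total).

['N', 'EBi']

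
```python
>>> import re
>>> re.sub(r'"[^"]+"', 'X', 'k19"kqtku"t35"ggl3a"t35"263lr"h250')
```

'k19Xt35Xt35Xh250'

Matches: at [3:10] → '"kqtku"'; at [13:20] → '"ggl3a"'; at [23:30] → '"263lr"'.
Every occurrence is swapped for 'X'.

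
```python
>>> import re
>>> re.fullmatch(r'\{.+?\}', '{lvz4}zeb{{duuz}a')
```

None

`re.fullmatch` is like wrapping the pattern in `^…$` (in single-line mode).
Here there's no way to consume every character, so the call returns None.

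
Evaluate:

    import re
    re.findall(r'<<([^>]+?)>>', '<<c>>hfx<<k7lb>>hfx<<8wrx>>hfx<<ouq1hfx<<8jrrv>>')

['c', 'k7lb', '8wrx', 'ouq1hfx<<8jrrv']

Scanning left to right: at [0:5] match '<<c>>', group 1 = 'c'; at [8:16] match '<<k7lb>>', group 1 = 'k7lb'; at [19:27] match '<<8wrx>>', group 1 = '8wrx'; at [30:48] match '<<ouq1hfx<<8jrrv>>', group 1 = 'ouq1hfx<<8jrrv'.
One capturing group, so `findall` returns just the captured substring from each match — 4 in all.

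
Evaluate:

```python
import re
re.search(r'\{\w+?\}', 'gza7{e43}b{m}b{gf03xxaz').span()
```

(4, 9)

The match spans [4:9] → '{e43}'.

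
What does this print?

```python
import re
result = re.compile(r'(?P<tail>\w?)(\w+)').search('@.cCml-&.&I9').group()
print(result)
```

cCml

The match spans [2:6] → 'cCml'.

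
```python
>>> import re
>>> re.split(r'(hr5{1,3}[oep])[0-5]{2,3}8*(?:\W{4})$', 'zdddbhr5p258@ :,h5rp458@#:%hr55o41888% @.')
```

['zdddbhr5p258@ :,h5rp458@#:%', 'hr55o', '']

Because the pattern has a capturing group, `split` also inserts each captured text between the pieces.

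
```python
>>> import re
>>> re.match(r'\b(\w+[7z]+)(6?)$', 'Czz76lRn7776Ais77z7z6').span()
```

(0, 21)

This matches a word boundary (`\b`, zero-width); then one or more of a word character, then one or more of one of [7z] (captured); then optionally a literal '6' (captured); then anchored at the end.
`re.match` won't scan ahead — the pattern has to work from the very first character.
The match spans [0:21] → 'Czz76lRn7776Ais77z7z6'.
Captured: group 1 = 'Czz76lRn7776Ais77z7z', group 2 = '6'.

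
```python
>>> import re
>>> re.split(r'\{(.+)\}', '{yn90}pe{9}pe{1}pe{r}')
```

['', 'yn90}pe{9}pe{1}pe{r', '']

Matches to split on: at [0:21] → '{yn90}pe{9}pe{1}pe{r}'.
The group in the pattern means `split` returns the separators' captures alongside the pieces.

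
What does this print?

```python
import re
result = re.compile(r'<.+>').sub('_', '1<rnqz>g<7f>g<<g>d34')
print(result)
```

1_d34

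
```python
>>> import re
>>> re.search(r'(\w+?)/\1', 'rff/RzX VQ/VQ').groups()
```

('VQ',)

The backreference `\1` re-matches whatever the first group consumed, character for character.
`search` walks the string left to right and returns the first match it finds.
The match spans [8:13] → 'VQ/VQ'.
Captured: group 1 = 'VQ'.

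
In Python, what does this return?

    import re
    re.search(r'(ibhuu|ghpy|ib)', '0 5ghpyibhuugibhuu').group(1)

The match spans [3:7] → 'ghpy'.
Captured: group 1 = 'ghpy'.

'ghpy'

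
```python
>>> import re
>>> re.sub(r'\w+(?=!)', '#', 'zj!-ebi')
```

'#!-ebi'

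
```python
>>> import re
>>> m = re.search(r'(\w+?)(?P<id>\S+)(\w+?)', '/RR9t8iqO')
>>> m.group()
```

'RR9t8iqO'

This matches one or more of a word character (lazy) (captured); then one or more of a non-whitespace character (captured as 'id'); then one or more of a word character (lazy) (captured).
The match spans [1:9] → 'RR9t8iqO'.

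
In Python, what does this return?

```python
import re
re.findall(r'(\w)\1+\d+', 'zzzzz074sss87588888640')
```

['z', 's']

`\1` is not a pattern — it's the concrete string captured by group 1, re-applied verbatim.
`findall` collects group 1 from each match (2 total).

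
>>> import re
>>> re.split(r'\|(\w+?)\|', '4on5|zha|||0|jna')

The group in the pattern means `split` returns the separators' captures alongside the pieces.

['4on5', 'zha', '|', '0', 'jna']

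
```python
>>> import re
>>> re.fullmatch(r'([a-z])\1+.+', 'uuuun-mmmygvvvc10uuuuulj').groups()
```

('u',)

The match spans [0:24] → 'uuuun-mmmygvvvc10uuuuulj'.
Captured: group 1 = 'u'.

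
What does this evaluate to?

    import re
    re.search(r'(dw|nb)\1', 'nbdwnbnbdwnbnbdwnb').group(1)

'nb'

The match spans [4:8] → 'nbnb'.
Captured: group 1 = 'nb'.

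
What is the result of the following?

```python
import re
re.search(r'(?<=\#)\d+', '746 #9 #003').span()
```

The positive lookaround only admits positions where the adjacent text matches; those characters stay outside the span.
`re.search` tries every starting position until one works.
The match spans [5:6] → '9'.

(5, 6)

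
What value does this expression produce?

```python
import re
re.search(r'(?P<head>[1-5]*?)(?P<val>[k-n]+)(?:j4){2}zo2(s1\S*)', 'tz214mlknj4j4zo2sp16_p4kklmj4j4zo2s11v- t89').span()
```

(22, 39)

Pattern: zero or more of a character in [1-5] (lazy) (captured as 'head'); then one or more of a character in [k-n] (captured as 'val'); then the literal 'j4' repeated 2 times, then the literal 'zo2'; then the literal 's1', then zero or more of a non-whitespace character (captured).
`re.search` tries every starting position until one works.
The match spans [22:39] → '4kklmj4j4zo2s11v-'.
Captured: group 1 = '4', group 2 = 'kklm', group 3 = 's11v-'.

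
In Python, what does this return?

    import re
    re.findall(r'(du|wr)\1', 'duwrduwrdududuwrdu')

['du']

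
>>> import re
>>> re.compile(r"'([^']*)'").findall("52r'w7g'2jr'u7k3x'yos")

['w7g', 'u7k3x']

Matches: at [3:8] match "'w7g'", group 1 = 'w7g'; at [11:18] match "'u7k3x'", group 1 = 'u7k3x'.
One capturing group, so `findall` returns just the captured substring from each match — 2 in all.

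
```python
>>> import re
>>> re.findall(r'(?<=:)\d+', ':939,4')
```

The lookaround is zero-width — it requires the adjacent text to match without consuming it, so the asserted text isn't part of the match.
Walking the string: at [1:4] → '939'.
No capturing groups, so `findall` returns the 1 full match string.

['939']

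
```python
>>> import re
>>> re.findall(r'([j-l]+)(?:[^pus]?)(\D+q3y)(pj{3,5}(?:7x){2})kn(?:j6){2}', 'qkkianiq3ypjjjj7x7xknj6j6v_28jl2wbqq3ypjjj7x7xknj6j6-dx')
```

[('kk', 'aniq3y', 'pjjjj7x7x'), ('jl', 'wbqq3y', 'pjjj7x7x')]

Pattern: one or more of a character in [j-l] (captured); then optionally any character except [pus] (non-capturing group); then one or more of a non-digit, then the literal 'q3y' (captured); then the literal 'p', then 3 to 5 of a literal 'j', then the literal '7x' repeated 2 times (captured); then the literal 'kn', then the literal 'j6' repeated 2 times.
Matches: at [1:25] match 'kkianiq3ypjjjj7x7xknj6j6', groups = ('kk', 'aniq3y', 'pjjjj7x7x'); at [29:52] match 'jl2wbqq3ypjjj7x7xknj6j6', groups = ('jl', 'wbqq3y', 'pjjj7x7x').
3 groups means each result is a tuple of 3 captured strings — 2 here.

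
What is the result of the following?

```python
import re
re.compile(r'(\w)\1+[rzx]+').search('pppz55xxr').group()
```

'pppz'

`\1` is not a pattern — it's the concrete string captured by group 1, re-applied verbatim.
The match spans [0:4] → 'pppz'.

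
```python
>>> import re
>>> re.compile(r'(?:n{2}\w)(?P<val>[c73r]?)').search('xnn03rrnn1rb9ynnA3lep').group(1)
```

'3'

The match spans [1:5] → 'nn03'.
Captured: group 1 = '3'.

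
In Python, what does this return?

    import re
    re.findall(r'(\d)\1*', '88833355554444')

['8', '3', '5', '4']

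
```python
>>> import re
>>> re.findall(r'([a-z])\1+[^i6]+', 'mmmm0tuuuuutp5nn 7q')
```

['m']

After group 1 captures some text, `\1` only succeeds where that same text appears again.
Walking the string: at [0:19] match 'mmmm0tuuuuutp5nn 7q', group 1 = 'm'.
`findall` collects group 1 from the one match (1 total).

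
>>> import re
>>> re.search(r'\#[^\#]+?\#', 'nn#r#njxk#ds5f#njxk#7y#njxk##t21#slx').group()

`re.search` scans for the first position where the pattern succeeds.
The match spans [2:5] → '#r#'.

'#r#'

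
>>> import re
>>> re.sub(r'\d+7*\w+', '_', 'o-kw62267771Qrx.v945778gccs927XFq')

'o-kw_.v_'

The pattern matches one or more of a digit; then zero or more of a literal '7', then one or more of a word character.
Matches: at [4:15] → '62267771Qrx'; at [17:33] → '945778gccs927XFq'.
Each match is replaced by '_'.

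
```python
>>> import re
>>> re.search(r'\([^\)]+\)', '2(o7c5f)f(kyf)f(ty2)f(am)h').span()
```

(1, 8)

`re.search` tries every starting position until one works.
The match spans [1:8] → '(o7c5f)'.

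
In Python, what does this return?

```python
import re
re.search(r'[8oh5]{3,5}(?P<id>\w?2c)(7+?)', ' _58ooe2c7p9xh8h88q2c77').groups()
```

('e2c', '7')

The match spans [2:10] → '58ooe2c7'.
Captured: group 1 = 'e2c', group 2 = '7'.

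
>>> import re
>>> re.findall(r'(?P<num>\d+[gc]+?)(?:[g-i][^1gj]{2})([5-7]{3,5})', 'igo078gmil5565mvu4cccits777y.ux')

This matches one or more of a digit, then one or more of one of [gc] (lazy) (captured as 'num'); then a character in [g-i], then exactly 2 of any character except [1gj] (non-capturing group); then 3 to 5 of a character in [5-7] (captured).
Scanning left to right: at [17:27] match '4cccits777', groups = ('4ccc', '777').
Multiple groups make `findall` return tuples — one 2-tuple for the one match.

[('4ccc', '777')]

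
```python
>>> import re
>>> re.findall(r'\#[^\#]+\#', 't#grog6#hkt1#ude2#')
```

['#grog6#', '#ude2#']

Walking the string: at [1:8] → '#grog6#'; at [12:18] → '#ude2#'.
`findall` yields the raw match text (2 of them) because the pattern has no groups.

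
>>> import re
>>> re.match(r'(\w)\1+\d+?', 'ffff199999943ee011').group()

The backreference `\1` re-matches whatever the first group consumed, character for character.
`match` is anchored at position 0; if the pattern doesn't fit there, it returns None.
The match spans [0:5] → 'ffff1'.
Captured: group 1 = 'f'.

'ffff1'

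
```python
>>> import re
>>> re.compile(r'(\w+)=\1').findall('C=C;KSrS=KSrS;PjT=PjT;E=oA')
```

['C', 'KSrS', 'PjT']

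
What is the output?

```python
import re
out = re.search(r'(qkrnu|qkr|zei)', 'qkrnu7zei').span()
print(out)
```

(0, 5)

Branches in `(...|...)` are attempted left-to-right; the first branch that allows the whole pattern to succeed is taken.
`search` walks the string left to right and returns the first match it finds.
The match spans [0:5] → 'qkrnu'.
Captured: group 1 = 'qkrnu'.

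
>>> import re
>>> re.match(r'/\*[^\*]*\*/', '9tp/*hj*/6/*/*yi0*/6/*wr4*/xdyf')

None

With `match`, the pattern is implicitly anchored at the beginning.
Here position 0 doesn't satisfy it, so the call returns None.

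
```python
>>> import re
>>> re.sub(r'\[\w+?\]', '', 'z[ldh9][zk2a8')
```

'z[zk2a8'

`sub` substitutes '' at each match site.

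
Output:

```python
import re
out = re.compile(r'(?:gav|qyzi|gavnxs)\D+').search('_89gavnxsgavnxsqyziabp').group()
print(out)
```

The match spans [3:22] → 'gavnxsgavnxsqyziabp'.

gavnxsgavnxsqyziabp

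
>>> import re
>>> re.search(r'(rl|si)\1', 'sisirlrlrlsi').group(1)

'si'

`\1` is not a pattern — it's the concrete string captured by group 1, re-applied verbatim.
`re.search` scans for the first position where the pattern succeeds.
The match spans [0:4] → 'sisi'.
Captured: group 1 = 'si'.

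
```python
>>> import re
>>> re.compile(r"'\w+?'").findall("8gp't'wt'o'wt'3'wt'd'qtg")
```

Walking the string: at [3:6] → "'t'"; at [8:11] → "'o'"; at [13:16] → "'3'"; at [18:21] → "'d'".
With no groups in the pattern, `findall` gives back each whole match — 4 here.

["'t'", "'o'", "'3'", "'d'"]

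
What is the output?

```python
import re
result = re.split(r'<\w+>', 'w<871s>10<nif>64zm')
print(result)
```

['w', '10', '64zm']

Matches to split on: at [1:7] → '<871s>'; at [9:14] → '<nif>'.
Splitting on the pattern gives 3 pieces.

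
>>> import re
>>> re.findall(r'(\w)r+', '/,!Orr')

Pattern: a word character (captured); then one or more of a literal 'r'.
Scanning left to right: at [3:6] match 'Orr', group 1 = 'O'.
Because there's exactly one group, `findall` drops the full match and keeps group 1 from the one hit.

['O']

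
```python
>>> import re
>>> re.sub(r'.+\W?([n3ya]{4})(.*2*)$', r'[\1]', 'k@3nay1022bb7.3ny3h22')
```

Pattern: one or more of any character, then optionally a non-word character; then exactly 4 of one of [n3ya] (captured); then zero or more of any character, then zero or more of the literal '2' (captured); then anchored at the end.
Each match is replaced using the text its own group 1 captured.

'[3ny3]'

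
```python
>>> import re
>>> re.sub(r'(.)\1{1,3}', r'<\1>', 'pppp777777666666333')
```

'<p><7><7><6><6><3>'

After group 1 captures some text, `\1` only succeeds where that same text appears again.
Matches: at [0:4] → 'pppp'; at [4:8] → '7777'; at [8:10] → '77'; at [10:14] → '6666'; at [14:16] → '66'; ….
`\1` in the replacement pulls in group 1's text for each match.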